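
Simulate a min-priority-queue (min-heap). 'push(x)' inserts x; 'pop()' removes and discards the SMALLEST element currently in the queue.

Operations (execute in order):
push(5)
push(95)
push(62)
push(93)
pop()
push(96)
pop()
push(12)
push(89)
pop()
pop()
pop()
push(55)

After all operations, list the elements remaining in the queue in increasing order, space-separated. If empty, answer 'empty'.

push(5): heap contents = [5]
push(95): heap contents = [5, 95]
push(62): heap contents = [5, 62, 95]
push(93): heap contents = [5, 62, 93, 95]
pop() → 5: heap contents = [62, 93, 95]
push(96): heap contents = [62, 93, 95, 96]
pop() → 62: heap contents = [93, 95, 96]
push(12): heap contents = [12, 93, 95, 96]
push(89): heap contents = [12, 89, 93, 95, 96]
pop() → 12: heap contents = [89, 93, 95, 96]
pop() → 89: heap contents = [93, 95, 96]
pop() → 93: heap contents = [95, 96]
push(55): heap contents = [55, 95, 96]

Answer: 55 95 96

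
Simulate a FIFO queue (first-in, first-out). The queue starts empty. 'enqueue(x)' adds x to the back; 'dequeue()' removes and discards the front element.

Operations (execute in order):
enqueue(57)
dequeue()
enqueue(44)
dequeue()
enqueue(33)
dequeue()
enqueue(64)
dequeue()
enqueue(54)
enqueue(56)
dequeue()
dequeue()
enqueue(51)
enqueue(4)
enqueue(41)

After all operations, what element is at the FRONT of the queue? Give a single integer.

enqueue(57): queue = [57]
dequeue(): queue = []
enqueue(44): queue = [44]
dequeue(): queue = []
enqueue(33): queue = [33]
dequeue(): queue = []
enqueue(64): queue = [64]
dequeue(): queue = []
enqueue(54): queue = [54]
enqueue(56): queue = [54, 56]
dequeue(): queue = [56]
dequeue(): queue = []
enqueue(51): queue = [51]
enqueue(4): queue = [51, 4]
enqueue(41): queue = [51, 4, 41]

Answer: 51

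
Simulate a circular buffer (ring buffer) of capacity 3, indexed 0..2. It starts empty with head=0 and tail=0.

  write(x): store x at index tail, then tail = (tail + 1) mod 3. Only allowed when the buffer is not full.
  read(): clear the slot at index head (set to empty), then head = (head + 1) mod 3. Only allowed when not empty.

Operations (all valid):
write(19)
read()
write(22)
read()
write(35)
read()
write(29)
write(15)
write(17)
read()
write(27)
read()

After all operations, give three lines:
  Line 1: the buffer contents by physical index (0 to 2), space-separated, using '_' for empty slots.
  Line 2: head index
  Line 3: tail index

Answer: 27 _ 17
2
1

Derivation:
write(19): buf=[19 _ _], head=0, tail=1, size=1
read(): buf=[_ _ _], head=1, tail=1, size=0
write(22): buf=[_ 22 _], head=1, tail=2, size=1
read(): buf=[_ _ _], head=2, tail=2, size=0
write(35): buf=[_ _ 35], head=2, tail=0, size=1
read(): buf=[_ _ _], head=0, tail=0, size=0
write(29): buf=[29 _ _], head=0, tail=1, size=1
write(15): buf=[29 15 _], head=0, tail=2, size=2
write(17): buf=[29 15 17], head=0, tail=0, size=3
read(): buf=[_ 15 17], head=1, tail=0, size=2
write(27): buf=[27 15 17], head=1, tail=1, size=3
read(): buf=[27 _ 17], head=2, tail=1, size=2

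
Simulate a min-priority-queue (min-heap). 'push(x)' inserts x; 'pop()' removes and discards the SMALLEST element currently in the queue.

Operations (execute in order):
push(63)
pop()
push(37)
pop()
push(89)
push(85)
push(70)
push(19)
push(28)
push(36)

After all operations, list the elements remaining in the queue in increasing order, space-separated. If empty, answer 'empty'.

push(63): heap contents = [63]
pop() → 63: heap contents = []
push(37): heap contents = [37]
pop() → 37: heap contents = []
push(89): heap contents = [89]
push(85): heap contents = [85, 89]
push(70): heap contents = [70, 85, 89]
push(19): heap contents = [19, 70, 85, 89]
push(28): heap contents = [19, 28, 70, 85, 89]
push(36): heap contents = [19, 28, 36, 70, 85, 89]

Answer: 19 28 36 70 85 89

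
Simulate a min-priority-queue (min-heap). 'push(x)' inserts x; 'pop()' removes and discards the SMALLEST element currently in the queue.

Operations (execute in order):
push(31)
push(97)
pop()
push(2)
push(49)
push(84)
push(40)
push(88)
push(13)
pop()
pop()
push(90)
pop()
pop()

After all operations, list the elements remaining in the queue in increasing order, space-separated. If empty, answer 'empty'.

push(31): heap contents = [31]
push(97): heap contents = [31, 97]
pop() → 31: heap contents = [97]
push(2): heap contents = [2, 97]
push(49): heap contents = [2, 49, 97]
push(84): heap contents = [2, 49, 84, 97]
push(40): heap contents = [2, 40, 49, 84, 97]
push(88): heap contents = [2, 40, 49, 84, 88, 97]
push(13): heap contents = [2, 13, 40, 49, 84, 88, 97]
pop() → 2: heap contents = [13, 40, 49, 84, 88, 97]
pop() → 13: heap contents = [40, 49, 84, 88, 97]
push(90): heap contents = [40, 49, 84, 88, 90, 97]
pop() → 40: heap contents = [49, 84, 88, 90, 97]
pop() → 49: heap contents = [84, 88, 90, 97]

Answer: 84 88 90 97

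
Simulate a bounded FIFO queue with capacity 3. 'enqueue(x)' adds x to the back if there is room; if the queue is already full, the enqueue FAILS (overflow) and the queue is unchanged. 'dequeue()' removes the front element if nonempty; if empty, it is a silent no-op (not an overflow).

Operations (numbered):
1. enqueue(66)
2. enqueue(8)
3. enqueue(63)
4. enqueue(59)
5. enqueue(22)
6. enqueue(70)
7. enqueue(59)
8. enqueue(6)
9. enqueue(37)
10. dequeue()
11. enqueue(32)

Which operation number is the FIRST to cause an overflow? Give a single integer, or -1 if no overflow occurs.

1. enqueue(66): size=1
2. enqueue(8): size=2
3. enqueue(63): size=3
4. enqueue(59): size=3=cap → OVERFLOW (fail)
5. enqueue(22): size=3=cap → OVERFLOW (fail)
6. enqueue(70): size=3=cap → OVERFLOW (fail)
7. enqueue(59): size=3=cap → OVERFLOW (fail)
8. enqueue(6): size=3=cap → OVERFLOW (fail)
9. enqueue(37): size=3=cap → OVERFLOW (fail)
10. dequeue(): size=2
11. enqueue(32): size=3

Answer: 4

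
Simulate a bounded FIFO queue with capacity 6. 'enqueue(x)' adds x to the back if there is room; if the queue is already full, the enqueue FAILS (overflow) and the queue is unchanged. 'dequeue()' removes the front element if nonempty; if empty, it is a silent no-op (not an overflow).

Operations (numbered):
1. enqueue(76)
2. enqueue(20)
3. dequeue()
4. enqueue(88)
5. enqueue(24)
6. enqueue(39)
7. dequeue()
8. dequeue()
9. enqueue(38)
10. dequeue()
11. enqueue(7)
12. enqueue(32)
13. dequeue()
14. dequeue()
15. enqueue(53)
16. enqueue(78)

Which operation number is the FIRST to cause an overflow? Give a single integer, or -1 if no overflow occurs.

1. enqueue(76): size=1
2. enqueue(20): size=2
3. dequeue(): size=1
4. enqueue(88): size=2
5. enqueue(24): size=3
6. enqueue(39): size=4
7. dequeue(): size=3
8. dequeue(): size=2
9. enqueue(38): size=3
10. dequeue(): size=2
11. enqueue(7): size=3
12. enqueue(32): size=4
13. dequeue(): size=3
14. dequeue(): size=2
15. enqueue(53): size=3
16. enqueue(78): size=4

Answer: -1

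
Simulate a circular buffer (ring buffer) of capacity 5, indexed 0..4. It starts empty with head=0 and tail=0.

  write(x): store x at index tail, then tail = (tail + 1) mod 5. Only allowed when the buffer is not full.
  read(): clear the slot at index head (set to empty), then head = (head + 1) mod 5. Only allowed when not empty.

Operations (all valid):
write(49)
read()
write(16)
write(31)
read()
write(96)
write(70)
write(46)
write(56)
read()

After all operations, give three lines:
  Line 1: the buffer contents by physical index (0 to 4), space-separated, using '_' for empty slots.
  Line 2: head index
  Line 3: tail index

write(49): buf=[49 _ _ _ _], head=0, tail=1, size=1
read(): buf=[_ _ _ _ _], head=1, tail=1, size=0
write(16): buf=[_ 16 _ _ _], head=1, tail=2, size=1
write(31): buf=[_ 16 31 _ _], head=1, tail=3, size=2
read(): buf=[_ _ 31 _ _], head=2, tail=3, size=1
write(96): buf=[_ _ 31 96 _], head=2, tail=4, size=2
write(70): buf=[_ _ 31 96 70], head=2, tail=0, size=3
write(46): buf=[46 _ 31 96 70], head=2, tail=1, size=4
write(56): buf=[46 56 31 96 70], head=2, tail=2, size=5
read(): buf=[46 56 _ 96 70], head=3, tail=2, size=4

Answer: 46 56 _ 96 70
3
2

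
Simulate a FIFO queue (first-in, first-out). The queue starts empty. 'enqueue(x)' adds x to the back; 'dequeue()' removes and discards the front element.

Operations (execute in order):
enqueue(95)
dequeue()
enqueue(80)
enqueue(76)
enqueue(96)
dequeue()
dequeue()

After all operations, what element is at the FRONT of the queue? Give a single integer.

enqueue(95): queue = [95]
dequeue(): queue = []
enqueue(80): queue = [80]
enqueue(76): queue = [80, 76]
enqueue(96): queue = [80, 76, 96]
dequeue(): queue = [76, 96]
dequeue(): queue = [96]

Answer: 96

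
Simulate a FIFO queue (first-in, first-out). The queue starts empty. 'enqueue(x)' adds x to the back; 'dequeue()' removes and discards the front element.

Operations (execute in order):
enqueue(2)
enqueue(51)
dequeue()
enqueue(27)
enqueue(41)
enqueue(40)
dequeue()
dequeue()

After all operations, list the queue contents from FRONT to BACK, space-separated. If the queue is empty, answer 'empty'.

Answer: 41 40

Derivation:
enqueue(2): [2]
enqueue(51): [2, 51]
dequeue(): [51]
enqueue(27): [51, 27]
enqueue(41): [51, 27, 41]
enqueue(40): [51, 27, 41, 40]
dequeue(): [27, 41, 40]
dequeue(): [41, 40]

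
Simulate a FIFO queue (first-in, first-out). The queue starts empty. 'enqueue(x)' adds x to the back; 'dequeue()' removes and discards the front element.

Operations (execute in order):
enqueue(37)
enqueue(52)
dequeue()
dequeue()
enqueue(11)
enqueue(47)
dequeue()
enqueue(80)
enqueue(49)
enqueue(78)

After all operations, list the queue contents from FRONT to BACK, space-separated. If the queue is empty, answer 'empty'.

enqueue(37): [37]
enqueue(52): [37, 52]
dequeue(): [52]
dequeue(): []
enqueue(11): [11]
enqueue(47): [11, 47]
dequeue(): [47]
enqueue(80): [47, 80]
enqueue(49): [47, 80, 49]
enqueue(78): [47, 80, 49, 78]

Answer: 47 80 49 78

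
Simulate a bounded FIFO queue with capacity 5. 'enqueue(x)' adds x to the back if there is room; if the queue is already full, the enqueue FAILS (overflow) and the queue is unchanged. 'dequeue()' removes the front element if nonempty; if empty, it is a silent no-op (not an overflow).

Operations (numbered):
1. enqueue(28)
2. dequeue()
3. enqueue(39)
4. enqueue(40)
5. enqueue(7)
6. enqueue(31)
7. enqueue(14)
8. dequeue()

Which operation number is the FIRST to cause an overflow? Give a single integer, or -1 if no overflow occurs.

Answer: -1

Derivation:
1. enqueue(28): size=1
2. dequeue(): size=0
3. enqueue(39): size=1
4. enqueue(40): size=2
5. enqueue(7): size=3
6. enqueue(31): size=4
7. enqueue(14): size=5
8. dequeue(): size=4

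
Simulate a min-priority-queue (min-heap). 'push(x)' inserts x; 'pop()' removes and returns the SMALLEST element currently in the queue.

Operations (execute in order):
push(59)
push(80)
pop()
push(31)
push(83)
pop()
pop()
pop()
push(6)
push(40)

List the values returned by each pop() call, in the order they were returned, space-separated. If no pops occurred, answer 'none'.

Answer: 59 31 80 83

Derivation:
push(59): heap contents = [59]
push(80): heap contents = [59, 80]
pop() → 59: heap contents = [80]
push(31): heap contents = [31, 80]
push(83): heap contents = [31, 80, 83]
pop() → 31: heap contents = [80, 83]
pop() → 80: heap contents = [83]
pop() → 83: heap contents = []
push(6): heap contents = [6]
push(40): heap contents = [6, 40]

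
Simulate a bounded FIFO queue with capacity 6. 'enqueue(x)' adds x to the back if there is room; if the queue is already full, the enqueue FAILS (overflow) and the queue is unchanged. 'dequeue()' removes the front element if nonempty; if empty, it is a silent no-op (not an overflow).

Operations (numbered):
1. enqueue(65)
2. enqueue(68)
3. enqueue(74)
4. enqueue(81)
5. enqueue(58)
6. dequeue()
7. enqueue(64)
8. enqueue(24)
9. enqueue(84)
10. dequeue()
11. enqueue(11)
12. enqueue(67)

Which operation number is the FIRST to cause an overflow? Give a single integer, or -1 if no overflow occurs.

1. enqueue(65): size=1
2. enqueue(68): size=2
3. enqueue(74): size=3
4. enqueue(81): size=4
5. enqueue(58): size=5
6. dequeue(): size=4
7. enqueue(64): size=5
8. enqueue(24): size=6
9. enqueue(84): size=6=cap → OVERFLOW (fail)
10. dequeue(): size=5
11. enqueue(11): size=6
12. enqueue(67): size=6=cap → OVERFLOW (fail)

Answer: 9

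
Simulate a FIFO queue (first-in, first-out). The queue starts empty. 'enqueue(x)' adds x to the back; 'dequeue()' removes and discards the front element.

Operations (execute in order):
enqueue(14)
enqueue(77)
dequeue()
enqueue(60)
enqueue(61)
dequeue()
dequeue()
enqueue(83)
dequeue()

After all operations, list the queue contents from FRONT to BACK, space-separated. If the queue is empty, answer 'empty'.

Answer: 83

Derivation:
enqueue(14): [14]
enqueue(77): [14, 77]
dequeue(): [77]
enqueue(60): [77, 60]
enqueue(61): [77, 60, 61]
dequeue(): [60, 61]
dequeue(): [61]
enqueue(83): [61, 83]
dequeue(): [83]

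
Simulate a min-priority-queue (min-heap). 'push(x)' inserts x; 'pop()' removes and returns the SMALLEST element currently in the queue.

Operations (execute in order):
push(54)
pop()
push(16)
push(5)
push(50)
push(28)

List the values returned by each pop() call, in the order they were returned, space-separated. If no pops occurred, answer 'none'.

Answer: 54

Derivation:
push(54): heap contents = [54]
pop() → 54: heap contents = []
push(16): heap contents = [16]
push(5): heap contents = [5, 16]
push(50): heap contents = [5, 16, 50]
push(28): heap contents = [5, 16, 28, 50]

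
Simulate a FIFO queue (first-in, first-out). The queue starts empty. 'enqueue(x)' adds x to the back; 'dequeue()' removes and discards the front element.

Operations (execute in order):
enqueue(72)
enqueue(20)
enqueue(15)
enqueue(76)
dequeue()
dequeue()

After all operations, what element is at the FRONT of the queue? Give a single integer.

enqueue(72): queue = [72]
enqueue(20): queue = [72, 20]
enqueue(15): queue = [72, 20, 15]
enqueue(76): queue = [72, 20, 15, 76]
dequeue(): queue = [20, 15, 76]
dequeue(): queue = [15, 76]

Answer: 15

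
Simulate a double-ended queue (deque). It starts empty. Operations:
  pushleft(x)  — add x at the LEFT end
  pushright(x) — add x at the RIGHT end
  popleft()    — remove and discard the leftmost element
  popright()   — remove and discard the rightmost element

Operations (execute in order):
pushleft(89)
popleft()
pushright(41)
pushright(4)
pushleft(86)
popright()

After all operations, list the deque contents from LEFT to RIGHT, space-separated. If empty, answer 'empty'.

Answer: 86 41

Derivation:
pushleft(89): [89]
popleft(): []
pushright(41): [41]
pushright(4): [41, 4]
pushleft(86): [86, 41, 4]
popright(): [86, 41]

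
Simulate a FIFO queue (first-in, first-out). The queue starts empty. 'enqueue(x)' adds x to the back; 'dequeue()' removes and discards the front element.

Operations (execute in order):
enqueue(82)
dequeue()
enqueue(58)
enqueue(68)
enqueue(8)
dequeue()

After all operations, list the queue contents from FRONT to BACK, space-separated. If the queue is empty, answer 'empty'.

enqueue(82): [82]
dequeue(): []
enqueue(58): [58]
enqueue(68): [58, 68]
enqueue(8): [58, 68, 8]
dequeue(): [68, 8]

Answer: 68 8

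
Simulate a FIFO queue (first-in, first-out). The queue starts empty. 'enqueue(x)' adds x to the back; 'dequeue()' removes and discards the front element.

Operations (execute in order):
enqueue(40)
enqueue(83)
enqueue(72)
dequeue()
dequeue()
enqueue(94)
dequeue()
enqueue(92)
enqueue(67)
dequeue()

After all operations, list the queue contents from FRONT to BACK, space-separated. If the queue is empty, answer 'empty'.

enqueue(40): [40]
enqueue(83): [40, 83]
enqueue(72): [40, 83, 72]
dequeue(): [83, 72]
dequeue(): [72]
enqueue(94): [72, 94]
dequeue(): [94]
enqueue(92): [94, 92]
enqueue(67): [94, 92, 67]
dequeue(): [92, 67]

Answer: 92 67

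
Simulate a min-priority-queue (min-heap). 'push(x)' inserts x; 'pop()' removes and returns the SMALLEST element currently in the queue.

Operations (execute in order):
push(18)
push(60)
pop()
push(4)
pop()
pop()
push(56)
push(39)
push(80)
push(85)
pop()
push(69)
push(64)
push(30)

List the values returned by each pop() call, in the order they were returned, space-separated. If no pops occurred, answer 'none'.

push(18): heap contents = [18]
push(60): heap contents = [18, 60]
pop() → 18: heap contents = [60]
push(4): heap contents = [4, 60]
pop() → 4: heap contents = [60]
pop() → 60: heap contents = []
push(56): heap contents = [56]
push(39): heap contents = [39, 56]
push(80): heap contents = [39, 56, 80]
push(85): heap contents = [39, 56, 80, 85]
pop() → 39: heap contents = [56, 80, 85]
push(69): heap contents = [56, 69, 80, 85]
push(64): heap contents = [56, 64, 69, 80, 85]
push(30): heap contents = [30, 56, 64, 69, 80, 85]

Answer: 18 4 60 39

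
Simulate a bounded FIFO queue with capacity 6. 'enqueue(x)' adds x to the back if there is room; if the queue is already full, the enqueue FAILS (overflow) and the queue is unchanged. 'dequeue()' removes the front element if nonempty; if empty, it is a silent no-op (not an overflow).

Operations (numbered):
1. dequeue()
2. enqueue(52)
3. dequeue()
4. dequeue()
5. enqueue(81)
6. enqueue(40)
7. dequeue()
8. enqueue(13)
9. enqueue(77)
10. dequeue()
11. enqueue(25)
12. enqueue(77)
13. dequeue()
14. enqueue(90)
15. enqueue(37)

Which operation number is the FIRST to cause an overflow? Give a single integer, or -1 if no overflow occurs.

1. dequeue(): empty, no-op, size=0
2. enqueue(52): size=1
3. dequeue(): size=0
4. dequeue(): empty, no-op, size=0
5. enqueue(81): size=1
6. enqueue(40): size=2
7. dequeue(): size=1
8. enqueue(13): size=2
9. enqueue(77): size=3
10. dequeue(): size=2
11. enqueue(25): size=3
12. enqueue(77): size=4
13. dequeue(): size=3
14. enqueue(90): size=4
15. enqueue(37): size=5

Answer: -1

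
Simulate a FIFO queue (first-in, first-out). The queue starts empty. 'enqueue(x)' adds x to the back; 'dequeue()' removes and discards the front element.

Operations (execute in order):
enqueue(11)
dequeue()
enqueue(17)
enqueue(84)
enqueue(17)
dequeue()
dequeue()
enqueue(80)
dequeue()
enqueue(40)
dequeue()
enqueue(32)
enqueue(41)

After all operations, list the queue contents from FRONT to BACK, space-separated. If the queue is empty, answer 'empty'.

enqueue(11): [11]
dequeue(): []
enqueue(17): [17]
enqueue(84): [17, 84]
enqueue(17): [17, 84, 17]
dequeue(): [84, 17]
dequeue(): [17]
enqueue(80): [17, 80]
dequeue(): [80]
enqueue(40): [80, 40]
dequeue(): [40]
enqueue(32): [40, 32]
enqueue(41): [40, 32, 41]

Answer: 40 32 41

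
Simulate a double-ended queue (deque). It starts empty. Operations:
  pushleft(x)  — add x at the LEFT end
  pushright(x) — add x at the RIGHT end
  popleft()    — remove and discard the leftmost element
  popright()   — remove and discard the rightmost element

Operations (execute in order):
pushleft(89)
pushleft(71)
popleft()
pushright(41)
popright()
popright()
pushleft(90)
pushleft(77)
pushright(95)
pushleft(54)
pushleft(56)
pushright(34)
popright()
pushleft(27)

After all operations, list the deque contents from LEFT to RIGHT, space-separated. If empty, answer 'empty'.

pushleft(89): [89]
pushleft(71): [71, 89]
popleft(): [89]
pushright(41): [89, 41]
popright(): [89]
popright(): []
pushleft(90): [90]
pushleft(77): [77, 90]
pushright(95): [77, 90, 95]
pushleft(54): [54, 77, 90, 95]
pushleft(56): [56, 54, 77, 90, 95]
pushright(34): [56, 54, 77, 90, 95, 34]
popright(): [56, 54, 77, 90, 95]
pushleft(27): [27, 56, 54, 77, 90, 95]

Answer: 27 56 54 77 90 95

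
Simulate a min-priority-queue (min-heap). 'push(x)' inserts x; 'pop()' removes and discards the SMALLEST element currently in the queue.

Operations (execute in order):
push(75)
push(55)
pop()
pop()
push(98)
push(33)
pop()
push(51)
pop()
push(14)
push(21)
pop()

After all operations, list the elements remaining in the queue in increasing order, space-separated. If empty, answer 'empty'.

push(75): heap contents = [75]
push(55): heap contents = [55, 75]
pop() → 55: heap contents = [75]
pop() → 75: heap contents = []
push(98): heap contents = [98]
push(33): heap contents = [33, 98]
pop() → 33: heap contents = [98]
push(51): heap contents = [51, 98]
pop() → 51: heap contents = [98]
push(14): heap contents = [14, 98]
push(21): heap contents = [14, 21, 98]
pop() → 14: heap contents = [21, 98]

Answer: 21 98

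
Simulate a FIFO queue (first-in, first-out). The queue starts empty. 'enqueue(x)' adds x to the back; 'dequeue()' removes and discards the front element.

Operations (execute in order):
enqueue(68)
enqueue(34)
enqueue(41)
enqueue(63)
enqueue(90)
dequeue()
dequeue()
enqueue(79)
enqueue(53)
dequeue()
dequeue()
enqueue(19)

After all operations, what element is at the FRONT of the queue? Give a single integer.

Answer: 90

Derivation:
enqueue(68): queue = [68]
enqueue(34): queue = [68, 34]
enqueue(41): queue = [68, 34, 41]
enqueue(63): queue = [68, 34, 41, 63]
enqueue(90): queue = [68, 34, 41, 63, 90]
dequeue(): queue = [34, 41, 63, 90]
dequeue(): queue = [41, 63, 90]
enqueue(79): queue = [41, 63, 90, 79]
enqueue(53): queue = [41, 63, 90, 79, 53]
dequeue(): queue = [63, 90, 79, 53]
dequeue(): queue = [90, 79, 53]
enqueue(19): queue = [90, 79, 53, 19]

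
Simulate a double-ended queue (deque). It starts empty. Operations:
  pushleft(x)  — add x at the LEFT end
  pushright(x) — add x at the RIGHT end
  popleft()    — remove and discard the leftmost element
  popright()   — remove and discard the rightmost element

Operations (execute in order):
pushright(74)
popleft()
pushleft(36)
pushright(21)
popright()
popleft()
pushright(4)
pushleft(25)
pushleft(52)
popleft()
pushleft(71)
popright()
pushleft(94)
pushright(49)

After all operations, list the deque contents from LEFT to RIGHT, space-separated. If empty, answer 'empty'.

Answer: 94 71 25 49

Derivation:
pushright(74): [74]
popleft(): []
pushleft(36): [36]
pushright(21): [36, 21]
popright(): [36]
popleft(): []
pushright(4): [4]
pushleft(25): [25, 4]
pushleft(52): [52, 25, 4]
popleft(): [25, 4]
pushleft(71): [71, 25, 4]
popright(): [71, 25]
pushleft(94): [94, 71, 25]
pushright(49): [94, 71, 25, 49]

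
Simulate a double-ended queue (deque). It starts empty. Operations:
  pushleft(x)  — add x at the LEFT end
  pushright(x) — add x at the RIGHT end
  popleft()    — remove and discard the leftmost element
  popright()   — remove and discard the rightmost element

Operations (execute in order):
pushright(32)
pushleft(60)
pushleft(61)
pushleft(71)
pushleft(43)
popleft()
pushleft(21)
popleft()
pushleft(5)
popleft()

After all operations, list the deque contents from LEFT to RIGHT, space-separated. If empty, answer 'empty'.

pushright(32): [32]
pushleft(60): [60, 32]
pushleft(61): [61, 60, 32]
pushleft(71): [71, 61, 60, 32]
pushleft(43): [43, 71, 61, 60, 32]
popleft(): [71, 61, 60, 32]
pushleft(21): [21, 71, 61, 60, 32]
popleft(): [71, 61, 60, 32]
pushleft(5): [5, 71, 61, 60, 32]
popleft(): [71, 61, 60, 32]

Answer: 71 61 60 32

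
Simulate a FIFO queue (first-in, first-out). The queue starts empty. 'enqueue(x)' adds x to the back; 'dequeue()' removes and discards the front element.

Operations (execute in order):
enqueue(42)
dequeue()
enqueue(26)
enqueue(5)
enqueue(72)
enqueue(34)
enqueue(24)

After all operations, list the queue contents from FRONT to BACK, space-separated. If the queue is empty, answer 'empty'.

enqueue(42): [42]
dequeue(): []
enqueue(26): [26]
enqueue(5): [26, 5]
enqueue(72): [26, 5, 72]
enqueue(34): [26, 5, 72, 34]
enqueue(24): [26, 5, 72, 34, 24]

Answer: 26 5 72 34 24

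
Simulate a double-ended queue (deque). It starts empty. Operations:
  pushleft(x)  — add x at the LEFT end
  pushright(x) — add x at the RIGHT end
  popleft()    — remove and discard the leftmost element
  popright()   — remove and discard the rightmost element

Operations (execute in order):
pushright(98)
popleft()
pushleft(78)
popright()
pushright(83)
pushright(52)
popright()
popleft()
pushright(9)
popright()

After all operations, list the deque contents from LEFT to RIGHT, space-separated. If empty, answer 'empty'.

Answer: empty

Derivation:
pushright(98): [98]
popleft(): []
pushleft(78): [78]
popright(): []
pushright(83): [83]
pushright(52): [83, 52]
popright(): [83]
popleft(): []
pushright(9): [9]
popright(): []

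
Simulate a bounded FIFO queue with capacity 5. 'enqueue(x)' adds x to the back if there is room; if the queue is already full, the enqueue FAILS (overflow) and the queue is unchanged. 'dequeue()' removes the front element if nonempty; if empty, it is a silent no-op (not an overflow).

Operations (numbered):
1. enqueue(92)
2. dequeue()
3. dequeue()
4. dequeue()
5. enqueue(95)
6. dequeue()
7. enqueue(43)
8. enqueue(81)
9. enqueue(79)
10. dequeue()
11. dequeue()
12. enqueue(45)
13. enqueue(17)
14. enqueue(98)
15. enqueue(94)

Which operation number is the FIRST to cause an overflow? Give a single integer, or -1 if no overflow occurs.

Answer: -1

Derivation:
1. enqueue(92): size=1
2. dequeue(): size=0
3. dequeue(): empty, no-op, size=0
4. dequeue(): empty, no-op, size=0
5. enqueue(95): size=1
6. dequeue(): size=0
7. enqueue(43): size=1
8. enqueue(81): size=2
9. enqueue(79): size=3
10. dequeue(): size=2
11. dequeue(): size=1
12. enqueue(45): size=2
13. enqueue(17): size=3
14. enqueue(98): size=4
15. enqueue(94): size=5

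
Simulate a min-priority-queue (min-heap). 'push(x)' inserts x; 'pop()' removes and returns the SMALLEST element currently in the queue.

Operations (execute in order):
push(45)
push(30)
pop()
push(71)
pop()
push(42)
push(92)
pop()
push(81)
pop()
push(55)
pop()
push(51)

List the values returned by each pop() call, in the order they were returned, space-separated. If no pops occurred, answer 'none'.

Answer: 30 45 42 71 55

Derivation:
push(45): heap contents = [45]
push(30): heap contents = [30, 45]
pop() → 30: heap contents = [45]
push(71): heap contents = [45, 71]
pop() → 45: heap contents = [71]
push(42): heap contents = [42, 71]
push(92): heap contents = [42, 71, 92]
pop() → 42: heap contents = [71, 92]
push(81): heap contents = [71, 81, 92]
pop() → 71: heap contents = [81, 92]
push(55): heap contents = [55, 81, 92]
pop() → 55: heap contents = [81, 92]
push(51): heap contents = [51, 81, 92]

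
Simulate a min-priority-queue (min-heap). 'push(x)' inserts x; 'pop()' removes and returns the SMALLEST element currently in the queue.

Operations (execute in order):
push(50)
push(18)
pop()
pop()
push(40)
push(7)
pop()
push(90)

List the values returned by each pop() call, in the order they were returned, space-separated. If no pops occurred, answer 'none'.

Answer: 18 50 7

Derivation:
push(50): heap contents = [50]
push(18): heap contents = [18, 50]
pop() → 18: heap contents = [50]
pop() → 50: heap contents = []
push(40): heap contents = [40]
push(7): heap contents = [7, 40]
pop() → 7: heap contents = [40]
push(90): heap contents = [40, 90]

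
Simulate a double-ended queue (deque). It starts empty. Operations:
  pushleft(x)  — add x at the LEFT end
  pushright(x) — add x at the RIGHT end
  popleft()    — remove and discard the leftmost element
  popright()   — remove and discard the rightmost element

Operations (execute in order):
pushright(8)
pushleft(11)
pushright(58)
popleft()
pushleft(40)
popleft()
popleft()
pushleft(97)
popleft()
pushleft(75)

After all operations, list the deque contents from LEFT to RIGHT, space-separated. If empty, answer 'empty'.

Answer: 75 58

Derivation:
pushright(8): [8]
pushleft(11): [11, 8]
pushright(58): [11, 8, 58]
popleft(): [8, 58]
pushleft(40): [40, 8, 58]
popleft(): [8, 58]
popleft(): [58]
pushleft(97): [97, 58]
popleft(): [58]
pushleft(75): [75, 58]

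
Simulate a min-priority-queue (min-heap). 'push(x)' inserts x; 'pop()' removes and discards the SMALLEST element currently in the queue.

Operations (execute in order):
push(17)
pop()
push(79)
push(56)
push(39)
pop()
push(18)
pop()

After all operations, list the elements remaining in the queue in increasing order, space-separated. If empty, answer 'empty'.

Answer: 56 79

Derivation:
push(17): heap contents = [17]
pop() → 17: heap contents = []
push(79): heap contents = [79]
push(56): heap contents = [56, 79]
push(39): heap contents = [39, 56, 79]
pop() → 39: heap contents = [56, 79]
push(18): heap contents = [18, 56, 79]
pop() → 18: heap contents = [56, 79]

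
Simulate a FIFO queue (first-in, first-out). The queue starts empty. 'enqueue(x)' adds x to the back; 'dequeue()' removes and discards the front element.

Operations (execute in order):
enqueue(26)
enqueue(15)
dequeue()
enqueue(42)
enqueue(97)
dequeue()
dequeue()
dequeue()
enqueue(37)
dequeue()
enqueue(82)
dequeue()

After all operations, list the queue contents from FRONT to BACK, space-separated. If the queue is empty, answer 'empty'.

Answer: empty

Derivation:
enqueue(26): [26]
enqueue(15): [26, 15]
dequeue(): [15]
enqueue(42): [15, 42]
enqueue(97): [15, 42, 97]
dequeue(): [42, 97]
dequeue(): [97]
dequeue(): []
enqueue(37): [37]
dequeue(): []
enqueue(82): [82]
dequeue(): []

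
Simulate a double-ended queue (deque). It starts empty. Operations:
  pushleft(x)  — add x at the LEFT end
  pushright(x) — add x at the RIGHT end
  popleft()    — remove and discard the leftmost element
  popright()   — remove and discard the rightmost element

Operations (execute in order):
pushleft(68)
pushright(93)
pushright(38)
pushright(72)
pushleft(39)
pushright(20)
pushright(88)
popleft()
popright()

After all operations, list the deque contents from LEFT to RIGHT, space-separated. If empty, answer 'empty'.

Answer: 68 93 38 72 20

Derivation:
pushleft(68): [68]
pushright(93): [68, 93]
pushright(38): [68, 93, 38]
pushright(72): [68, 93, 38, 72]
pushleft(39): [39, 68, 93, 38, 72]
pushright(20): [39, 68, 93, 38, 72, 20]
pushright(88): [39, 68, 93, 38, 72, 20, 88]
popleft(): [68, 93, 38, 72, 20, 88]
popright(): [68, 93, 38, 72, 20]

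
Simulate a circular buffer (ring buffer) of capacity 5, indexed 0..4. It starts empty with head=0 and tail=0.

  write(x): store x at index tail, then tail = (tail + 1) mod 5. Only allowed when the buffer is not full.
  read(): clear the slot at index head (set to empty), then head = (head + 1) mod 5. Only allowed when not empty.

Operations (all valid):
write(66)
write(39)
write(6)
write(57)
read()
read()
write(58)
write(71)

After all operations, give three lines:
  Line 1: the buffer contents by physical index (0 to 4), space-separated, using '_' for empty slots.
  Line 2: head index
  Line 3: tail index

Answer: 71 _ 6 57 58
2
1

Derivation:
write(66): buf=[66 _ _ _ _], head=0, tail=1, size=1
write(39): buf=[66 39 _ _ _], head=0, tail=2, size=2
write(6): buf=[66 39 6 _ _], head=0, tail=3, size=3
write(57): buf=[66 39 6 57 _], head=0, tail=4, size=4
read(): buf=[_ 39 6 57 _], head=1, tail=4, size=3
read(): buf=[_ _ 6 57 _], head=2, tail=4, size=2
write(58): buf=[_ _ 6 57 58], head=2, tail=0, size=3
write(71): buf=[71 _ 6 57 58], head=2, tail=1, size=4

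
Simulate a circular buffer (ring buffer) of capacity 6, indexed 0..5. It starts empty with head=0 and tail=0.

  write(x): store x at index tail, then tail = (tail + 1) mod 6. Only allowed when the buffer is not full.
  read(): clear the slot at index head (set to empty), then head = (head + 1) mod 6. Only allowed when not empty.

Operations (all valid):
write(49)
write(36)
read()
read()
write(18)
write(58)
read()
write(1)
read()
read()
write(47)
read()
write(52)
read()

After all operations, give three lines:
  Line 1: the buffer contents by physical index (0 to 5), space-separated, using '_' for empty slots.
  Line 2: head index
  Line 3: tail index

write(49): buf=[49 _ _ _ _ _], head=0, tail=1, size=1
write(36): buf=[49 36 _ _ _ _], head=0, tail=2, size=2
read(): buf=[_ 36 _ _ _ _], head=1, tail=2, size=1
read(): buf=[_ _ _ _ _ _], head=2, tail=2, size=0
write(18): buf=[_ _ 18 _ _ _], head=2, tail=3, size=1
write(58): buf=[_ _ 18 58 _ _], head=2, tail=4, size=2
read(): buf=[_ _ _ 58 _ _], head=3, tail=4, size=1
write(1): buf=[_ _ _ 58 1 _], head=3, tail=5, size=2
read(): buf=[_ _ _ _ 1 _], head=4, tail=5, size=1
read(): buf=[_ _ _ _ _ _], head=5, tail=5, size=0
write(47): buf=[_ _ _ _ _ 47], head=5, tail=0, size=1
read(): buf=[_ _ _ _ _ _], head=0, tail=0, size=0
write(52): buf=[52 _ _ _ _ _], head=0, tail=1, size=1
read(): buf=[_ _ _ _ _ _], head=1, tail=1, size=0

Answer: _ _ _ _ _ _
1
1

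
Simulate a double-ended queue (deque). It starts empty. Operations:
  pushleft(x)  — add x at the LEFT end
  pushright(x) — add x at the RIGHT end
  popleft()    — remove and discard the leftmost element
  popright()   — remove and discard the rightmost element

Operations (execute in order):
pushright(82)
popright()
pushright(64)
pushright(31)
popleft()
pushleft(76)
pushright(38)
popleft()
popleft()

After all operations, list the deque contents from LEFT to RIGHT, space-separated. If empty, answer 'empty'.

Answer: 38

Derivation:
pushright(82): [82]
popright(): []
pushright(64): [64]
pushright(31): [64, 31]
popleft(): [31]
pushleft(76): [76, 31]
pushright(38): [76, 31, 38]
popleft(): [31, 38]
popleft(): [38]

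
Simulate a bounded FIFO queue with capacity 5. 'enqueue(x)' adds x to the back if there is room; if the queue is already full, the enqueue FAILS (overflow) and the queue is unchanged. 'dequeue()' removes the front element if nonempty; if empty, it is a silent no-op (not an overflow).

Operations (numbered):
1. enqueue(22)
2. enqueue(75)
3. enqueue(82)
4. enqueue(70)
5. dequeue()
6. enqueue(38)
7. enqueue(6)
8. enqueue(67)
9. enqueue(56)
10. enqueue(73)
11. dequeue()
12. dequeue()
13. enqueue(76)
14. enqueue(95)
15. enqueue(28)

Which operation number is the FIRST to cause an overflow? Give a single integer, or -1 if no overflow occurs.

Answer: 8

Derivation:
1. enqueue(22): size=1
2. enqueue(75): size=2
3. enqueue(82): size=3
4. enqueue(70): size=4
5. dequeue(): size=3
6. enqueue(38): size=4
7. enqueue(6): size=5
8. enqueue(67): size=5=cap → OVERFLOW (fail)
9. enqueue(56): size=5=cap → OVERFLOW (fail)
10. enqueue(73): size=5=cap → OVERFLOW (fail)
11. dequeue(): size=4
12. dequeue(): size=3
13. enqueue(76): size=4
14. enqueue(95): size=5
15. enqueue(28): size=5=cap → OVERFLOW (fail)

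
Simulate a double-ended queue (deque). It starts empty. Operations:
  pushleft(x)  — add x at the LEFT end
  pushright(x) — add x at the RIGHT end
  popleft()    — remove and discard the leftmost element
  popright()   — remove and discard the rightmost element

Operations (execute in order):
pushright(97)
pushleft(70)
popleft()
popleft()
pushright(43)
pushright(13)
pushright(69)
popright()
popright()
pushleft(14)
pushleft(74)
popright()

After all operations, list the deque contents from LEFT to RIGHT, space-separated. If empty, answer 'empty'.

Answer: 74 14

Derivation:
pushright(97): [97]
pushleft(70): [70, 97]
popleft(): [97]
popleft(): []
pushright(43): [43]
pushright(13): [43, 13]
pushright(69): [43, 13, 69]
popright(): [43, 13]
popright(): [43]
pushleft(14): [14, 43]
pushleft(74): [74, 14, 43]
popright(): [74, 14]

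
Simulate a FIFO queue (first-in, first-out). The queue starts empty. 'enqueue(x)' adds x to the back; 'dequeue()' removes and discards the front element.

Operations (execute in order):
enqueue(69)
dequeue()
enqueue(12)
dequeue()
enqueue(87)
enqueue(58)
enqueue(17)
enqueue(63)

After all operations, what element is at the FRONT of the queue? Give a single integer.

enqueue(69): queue = [69]
dequeue(): queue = []
enqueue(12): queue = [12]
dequeue(): queue = []
enqueue(87): queue = [87]
enqueue(58): queue = [87, 58]
enqueue(17): queue = [87, 58, 17]
enqueue(63): queue = [87, 58, 17, 63]

Answer: 87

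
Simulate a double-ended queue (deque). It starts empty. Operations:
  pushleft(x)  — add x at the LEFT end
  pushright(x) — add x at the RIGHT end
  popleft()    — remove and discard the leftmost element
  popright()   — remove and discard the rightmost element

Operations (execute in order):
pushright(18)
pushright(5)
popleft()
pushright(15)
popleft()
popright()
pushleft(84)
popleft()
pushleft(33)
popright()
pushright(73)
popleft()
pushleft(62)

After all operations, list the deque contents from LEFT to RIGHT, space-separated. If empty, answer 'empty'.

pushright(18): [18]
pushright(5): [18, 5]
popleft(): [5]
pushright(15): [5, 15]
popleft(): [15]
popright(): []
pushleft(84): [84]
popleft(): []
pushleft(33): [33]
popright(): []
pushright(73): [73]
popleft(): []
pushleft(62): [62]

Answer: 62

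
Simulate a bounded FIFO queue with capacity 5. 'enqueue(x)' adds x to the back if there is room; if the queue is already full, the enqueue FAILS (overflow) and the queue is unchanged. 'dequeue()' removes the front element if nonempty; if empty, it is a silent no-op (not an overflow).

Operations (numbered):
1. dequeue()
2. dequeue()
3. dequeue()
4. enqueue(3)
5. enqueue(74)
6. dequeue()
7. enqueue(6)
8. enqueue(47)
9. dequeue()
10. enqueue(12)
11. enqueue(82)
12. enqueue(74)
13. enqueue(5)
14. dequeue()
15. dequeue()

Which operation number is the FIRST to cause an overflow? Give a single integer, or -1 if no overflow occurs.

1. dequeue(): empty, no-op, size=0
2. dequeue(): empty, no-op, size=0
3. dequeue(): empty, no-op, size=0
4. enqueue(3): size=1
5. enqueue(74): size=2
6. dequeue(): size=1
7. enqueue(6): size=2
8. enqueue(47): size=3
9. dequeue(): size=2
10. enqueue(12): size=3
11. enqueue(82): size=4
12. enqueue(74): size=5
13. enqueue(5): size=5=cap → OVERFLOW (fail)
14. dequeue(): size=4
15. dequeue(): size=3

Answer: 13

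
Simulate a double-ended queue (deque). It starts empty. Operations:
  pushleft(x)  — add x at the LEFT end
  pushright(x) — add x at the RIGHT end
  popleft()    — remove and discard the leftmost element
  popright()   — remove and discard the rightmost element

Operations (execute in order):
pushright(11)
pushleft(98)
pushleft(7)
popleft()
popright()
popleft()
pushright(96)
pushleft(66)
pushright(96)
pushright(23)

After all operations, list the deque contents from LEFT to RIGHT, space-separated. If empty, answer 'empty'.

Answer: 66 96 96 23

Derivation:
pushright(11): [11]
pushleft(98): [98, 11]
pushleft(7): [7, 98, 11]
popleft(): [98, 11]
popright(): [98]
popleft(): []
pushright(96): [96]
pushleft(66): [66, 96]
pushright(96): [66, 96, 96]
pushright(23): [66, 96, 96, 23]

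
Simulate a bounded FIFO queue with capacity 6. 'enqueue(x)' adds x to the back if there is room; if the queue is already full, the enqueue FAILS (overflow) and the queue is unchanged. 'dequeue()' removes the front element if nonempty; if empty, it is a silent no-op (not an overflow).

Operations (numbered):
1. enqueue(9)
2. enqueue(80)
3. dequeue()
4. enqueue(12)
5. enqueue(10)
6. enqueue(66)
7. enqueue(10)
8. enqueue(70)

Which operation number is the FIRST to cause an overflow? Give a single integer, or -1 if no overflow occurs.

Answer: -1

Derivation:
1. enqueue(9): size=1
2. enqueue(80): size=2
3. dequeue(): size=1
4. enqueue(12): size=2
5. enqueue(10): size=3
6. enqueue(66): size=4
7. enqueue(10): size=5
8. enqueue(70): size=6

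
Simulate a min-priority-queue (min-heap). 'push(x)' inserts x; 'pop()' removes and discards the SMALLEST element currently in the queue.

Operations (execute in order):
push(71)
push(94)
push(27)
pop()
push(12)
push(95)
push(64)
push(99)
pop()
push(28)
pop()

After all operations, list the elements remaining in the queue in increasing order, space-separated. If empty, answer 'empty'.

push(71): heap contents = [71]
push(94): heap contents = [71, 94]
push(27): heap contents = [27, 71, 94]
pop() → 27: heap contents = [71, 94]
push(12): heap contents = [12, 71, 94]
push(95): heap contents = [12, 71, 94, 95]
push(64): heap contents = [12, 64, 71, 94, 95]
push(99): heap contents = [12, 64, 71, 94, 95, 99]
pop() → 12: heap contents = [64, 71, 94, 95, 99]
push(28): heap contents = [28, 64, 71, 94, 95, 99]
pop() → 28: heap contents = [64, 71, 94, 95, 99]

Answer: 64 71 94 95 99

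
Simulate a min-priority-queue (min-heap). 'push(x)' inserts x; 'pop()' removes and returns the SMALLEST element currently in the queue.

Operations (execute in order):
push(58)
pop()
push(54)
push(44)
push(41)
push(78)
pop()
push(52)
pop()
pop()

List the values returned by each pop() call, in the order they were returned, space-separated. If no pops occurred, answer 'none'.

push(58): heap contents = [58]
pop() → 58: heap contents = []
push(54): heap contents = [54]
push(44): heap contents = [44, 54]
push(41): heap contents = [41, 44, 54]
push(78): heap contents = [41, 44, 54, 78]
pop() → 41: heap contents = [44, 54, 78]
push(52): heap contents = [44, 52, 54, 78]
pop() → 44: heap contents = [52, 54, 78]
pop() → 52: heap contents = [54, 78]

Answer: 58 41 44 52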